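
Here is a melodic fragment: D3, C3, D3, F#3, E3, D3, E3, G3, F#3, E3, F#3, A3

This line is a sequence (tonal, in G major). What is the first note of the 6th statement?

The 4-note cells begin on D3, E3, F#3 — each up a 2nd from the last.
Continuing: G3 → A3 → B3. Statement 6 starts on B3.

B3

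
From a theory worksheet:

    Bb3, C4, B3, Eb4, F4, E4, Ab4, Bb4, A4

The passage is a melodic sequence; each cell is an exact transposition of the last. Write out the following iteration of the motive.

Taking 3-note groups, the heads are Bb3, Eb4, Ab4: the pattern moves up a 4th.
So cell 4 is Db5 Eb5 D5.

Db5 Eb5 D5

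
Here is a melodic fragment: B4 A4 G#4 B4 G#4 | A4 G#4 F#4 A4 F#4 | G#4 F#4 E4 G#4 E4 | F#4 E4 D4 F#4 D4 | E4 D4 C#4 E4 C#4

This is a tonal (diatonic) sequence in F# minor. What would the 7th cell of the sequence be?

The 5-note cells begin on B4, A4, G#4, F#4, E4 — each down a 2nd from the last.
Continuing the starts: D4 → C#4.
So cell 7 is C#4 B3 A3 C#4 A3.

C#4 B3 A3 C#4 A3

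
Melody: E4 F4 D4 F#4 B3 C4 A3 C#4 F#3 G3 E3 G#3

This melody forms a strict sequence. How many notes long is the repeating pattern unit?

4

There are 12 notes; a 4-note unit gives 3 cells:
E4 F4 D4 F#4 | B3 C4 A3 C#4 | F#3 G3 E3 G#3
That's a consistent down a 4th shift per cell, and no other grouping gives one.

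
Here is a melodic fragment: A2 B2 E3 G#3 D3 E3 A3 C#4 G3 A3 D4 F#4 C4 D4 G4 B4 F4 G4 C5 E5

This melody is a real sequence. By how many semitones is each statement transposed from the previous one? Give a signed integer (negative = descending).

5

The 4-note cells begin on A2, D3, G3, C4, F4 — each up a 4th from the last.
A2→D3 is 50 − 45 = 5 semitones.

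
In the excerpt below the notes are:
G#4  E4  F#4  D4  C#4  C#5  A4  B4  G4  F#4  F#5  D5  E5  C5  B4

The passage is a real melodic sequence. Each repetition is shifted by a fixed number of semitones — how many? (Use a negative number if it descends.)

Unit = 5 notes; the statements start on G#4, C#5, F#5, moving up a 4th each time.
G#4 to C#5 spans +5 semitones.

5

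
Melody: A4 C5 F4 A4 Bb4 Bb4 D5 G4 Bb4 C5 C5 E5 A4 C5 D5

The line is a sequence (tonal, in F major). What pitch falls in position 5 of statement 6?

G5

Grouping in 5s, the 5th note of each cell is Bb4, C5, D5.
Each moves up a 2nd. Continuing: E5 → F5 → G5.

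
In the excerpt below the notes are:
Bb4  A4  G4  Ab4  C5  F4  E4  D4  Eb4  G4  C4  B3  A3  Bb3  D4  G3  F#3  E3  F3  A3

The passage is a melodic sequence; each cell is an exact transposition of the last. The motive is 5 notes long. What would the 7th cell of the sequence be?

Taking 5-note groups, the heads are Bb4, F4, C4, G3: the pattern moves down a 4th.
Extending down a 4th: D3 → A2 → E2.
From E2 the exact shape gives E2 D#2 C#2 D2 F#2.

E2 D#2 C#2 D2 F#2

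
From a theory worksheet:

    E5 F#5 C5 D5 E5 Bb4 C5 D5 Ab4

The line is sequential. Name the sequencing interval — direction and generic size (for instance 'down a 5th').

down a 2nd

The 3-note cells begin on E5, D5, C5 — each down a 2nd from the last.
E5 to D5 is down a 2nd.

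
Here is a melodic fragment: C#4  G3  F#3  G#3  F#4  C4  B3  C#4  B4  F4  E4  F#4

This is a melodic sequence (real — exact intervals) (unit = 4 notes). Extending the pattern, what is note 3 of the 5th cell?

D5

With 4-note cells, note 3 of each statement runs F#3, B3, E4.
Extending up a 4th: A4 → D5.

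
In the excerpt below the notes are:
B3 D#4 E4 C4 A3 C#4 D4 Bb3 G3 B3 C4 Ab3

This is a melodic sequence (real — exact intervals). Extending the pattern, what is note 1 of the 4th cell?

F3

With 4-note cells, note 1 of each statement runs B3, A3, G3.
One more down a 2nd gives F3.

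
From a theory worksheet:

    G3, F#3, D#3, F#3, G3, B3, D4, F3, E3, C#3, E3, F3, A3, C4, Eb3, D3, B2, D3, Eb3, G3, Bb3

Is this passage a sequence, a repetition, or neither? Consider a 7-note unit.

sequence

Each 7-note cell is the previous one transposed down a 2nd.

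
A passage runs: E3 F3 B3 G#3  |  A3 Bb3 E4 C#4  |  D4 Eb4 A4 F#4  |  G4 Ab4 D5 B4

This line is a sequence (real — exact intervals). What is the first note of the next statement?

C5

The 4-note cells begin on E3, A3, D4, G4 — each up a 4th from the last.
The next head, up a 4th from G4, is C5.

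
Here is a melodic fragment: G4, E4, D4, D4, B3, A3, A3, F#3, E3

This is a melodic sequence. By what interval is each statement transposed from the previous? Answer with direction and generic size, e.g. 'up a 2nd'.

down a 4th

The 3-note cells begin on G4, D4, A3 — each down a 4th from the last.
From G4 to D4: down a 4th.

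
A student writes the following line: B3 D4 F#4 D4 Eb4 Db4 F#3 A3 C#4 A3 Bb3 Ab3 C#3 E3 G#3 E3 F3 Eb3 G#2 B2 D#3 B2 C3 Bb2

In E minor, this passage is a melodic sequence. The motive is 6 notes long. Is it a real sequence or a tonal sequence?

real

Each cell has the same semitone pattern (3, 4, -4, 1, -2) — intervals are preserved exactly.
And Eb4 lies outside E minor, so the sequence is real rather than tonal.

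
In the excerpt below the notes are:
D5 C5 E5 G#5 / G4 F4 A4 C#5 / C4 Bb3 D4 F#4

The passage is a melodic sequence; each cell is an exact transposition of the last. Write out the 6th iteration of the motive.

Taking 4-note groups, the heads are D5, G4, C4: the pattern moves down a 5th.
Carrying on: F3 → Bb2 → Eb2.
So cell 6 is Eb2 Db2 F2 A2.

Eb2 Db2 F2 A2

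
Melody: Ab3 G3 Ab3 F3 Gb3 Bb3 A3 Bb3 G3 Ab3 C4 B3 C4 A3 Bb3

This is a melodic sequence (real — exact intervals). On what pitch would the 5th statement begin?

E4

With a 5-note motive the entries are Ab3, Bb3, C4, each up a 2nd from the previous.
Continuing: D4 → E4. Statement 5 starts on E4.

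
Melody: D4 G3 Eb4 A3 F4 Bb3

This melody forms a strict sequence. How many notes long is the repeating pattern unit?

2

Try groups of 2 (3 cells in 6 notes):
D4 G3 | Eb4 A3 | F4 Bb3
Every group is a transposition up a 2nd of the one before; no shorter unit works.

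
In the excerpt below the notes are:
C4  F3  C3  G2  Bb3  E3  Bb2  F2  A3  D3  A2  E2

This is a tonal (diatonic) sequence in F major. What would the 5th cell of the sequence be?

F3 Bb2 F2 C2

Taking 4-note groups, the heads are C4, Bb3, A3: the pattern moves down a 2nd.
Extending down a 2nd: G3 → F3.
Statement 5 starts on F3 and keeps the same diatonic contour: F3 Bb2 F2 C2.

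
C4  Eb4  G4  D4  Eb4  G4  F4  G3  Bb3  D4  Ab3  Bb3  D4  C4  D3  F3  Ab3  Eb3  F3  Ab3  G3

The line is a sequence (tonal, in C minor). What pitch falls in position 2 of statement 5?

G2

The unit is 7 notes. Position-2 pitches of the 3 shown cells: Eb4, Bb3, F3.
Each moves down a 4th. Continuing: C3 → G2.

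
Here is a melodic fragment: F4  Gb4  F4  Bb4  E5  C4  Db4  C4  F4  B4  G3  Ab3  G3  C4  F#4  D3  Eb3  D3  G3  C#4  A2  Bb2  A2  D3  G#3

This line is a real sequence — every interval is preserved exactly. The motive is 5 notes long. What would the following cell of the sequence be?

E2 F2 E2 A2 D#3

With a 5-note motive the entries are F4, C4, G3, D3, A2, each down a 4th from the previous.
From E2 the exact shape gives E2 F2 E2 A2 D#3.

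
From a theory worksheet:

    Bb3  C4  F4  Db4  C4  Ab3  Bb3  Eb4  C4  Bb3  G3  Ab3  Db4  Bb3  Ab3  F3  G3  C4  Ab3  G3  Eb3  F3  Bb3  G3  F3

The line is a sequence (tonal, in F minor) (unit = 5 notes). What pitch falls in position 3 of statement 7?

G3

Grouping in 5s, the 3rd note of each cell is F4, Eb4, Db4, C4, Bb3.
Carrying that down a 2nd forward: Ab3 → G3.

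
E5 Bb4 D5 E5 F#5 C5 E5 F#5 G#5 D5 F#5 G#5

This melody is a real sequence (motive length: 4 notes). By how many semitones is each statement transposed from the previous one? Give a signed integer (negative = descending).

Taking 4-note groups, the heads are E5, F#5, G#5: the pattern moves up a 2nd.
E5 to F#5 spans +2 semitones.

2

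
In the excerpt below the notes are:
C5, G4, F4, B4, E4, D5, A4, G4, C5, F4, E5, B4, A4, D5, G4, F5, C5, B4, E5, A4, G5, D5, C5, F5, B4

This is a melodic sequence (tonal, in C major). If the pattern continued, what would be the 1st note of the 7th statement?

B5

Grouping in 5s, the 1st note of each cell is C5, D5, E5, F5, G5.
Extending up a 2nd: A5 → B5.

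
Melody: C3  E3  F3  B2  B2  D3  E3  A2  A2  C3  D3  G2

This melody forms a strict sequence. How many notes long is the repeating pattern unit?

4

12 notes total. Splitting into 3 groups of 4:
C3 E3 F3 B2 | B2 D3 E3 A2 | A2 C3 D3 G2
Each cell is the previous one down a 2nd — so the unit is 4 notes.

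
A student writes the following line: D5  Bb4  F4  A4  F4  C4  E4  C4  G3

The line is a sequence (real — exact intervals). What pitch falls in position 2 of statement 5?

D3

Grouping in 3s, the 2nd note of each cell is Bb4, F4, C4.
Carrying that down a 4th forward: G3 → D3.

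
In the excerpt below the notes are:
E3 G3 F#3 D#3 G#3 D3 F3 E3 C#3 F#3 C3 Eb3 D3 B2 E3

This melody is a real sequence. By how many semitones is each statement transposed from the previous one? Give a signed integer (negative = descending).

The 5-note cells begin on E3, D3, C3 — each down a 2nd from the last.
E3→D3 is 50 − 52 = -2 semitones.

-2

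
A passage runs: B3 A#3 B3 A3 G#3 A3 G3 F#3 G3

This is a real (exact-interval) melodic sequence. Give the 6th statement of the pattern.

Taking 3-note groups, the heads are B3, A3, G3: the pattern moves down a 2nd.
Carrying on: F3 → Eb3 → Db3.
Statement 6 starts on Db3 and keeps the same exact contour: Db3 C3 Db3.

Db3 C3 Db3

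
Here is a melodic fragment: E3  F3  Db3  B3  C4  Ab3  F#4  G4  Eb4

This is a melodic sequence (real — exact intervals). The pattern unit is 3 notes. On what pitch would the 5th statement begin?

G#5

Taking 3-note groups, the heads are E3, B3, F#4: the pattern moves up a 5th.
Continuing: C#5 → G#5. Statement 5 starts on G#5.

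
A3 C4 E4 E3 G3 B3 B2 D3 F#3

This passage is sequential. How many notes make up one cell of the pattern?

3

There are 9 notes; a 3-note unit gives 3 cells:
A3 C4 E4 | E3 G3 B3 | B2 D3 F#3
Every group is a transposition down a 4th of the one before; no shorter unit works.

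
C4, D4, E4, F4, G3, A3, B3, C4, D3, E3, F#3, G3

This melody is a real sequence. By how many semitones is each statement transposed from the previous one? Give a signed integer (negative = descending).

-5

With a 4-note motive the entries are C4, G3, D3, each down a 4th from the previous.
C4 to G3 spans -5 semitones.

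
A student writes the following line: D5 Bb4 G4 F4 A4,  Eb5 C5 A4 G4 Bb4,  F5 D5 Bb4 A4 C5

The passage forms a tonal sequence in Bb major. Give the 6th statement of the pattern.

Taking 5-note groups, the heads are D5, Eb5, F5: the pattern moves up a 2nd.
Continuing the starts: G5 → A5 → Bb5.
So cell 6 is Bb5 G5 Eb5 D5 F5.

Bb5 G5 Eb5 D5 F5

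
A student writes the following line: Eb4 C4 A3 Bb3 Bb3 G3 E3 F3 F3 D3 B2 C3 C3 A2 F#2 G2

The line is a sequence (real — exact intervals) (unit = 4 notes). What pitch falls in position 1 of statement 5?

G2

Grouping in 4s, the 1st note of each cell is Eb4, Bb3, F3, C3.
From C3, down a 4th gives G2.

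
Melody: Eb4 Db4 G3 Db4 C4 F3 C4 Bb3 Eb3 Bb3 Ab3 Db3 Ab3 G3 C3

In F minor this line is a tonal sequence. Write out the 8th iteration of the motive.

With a 3-note motive the entries are Eb4, Db4, C4, Bb3, Ab3, each down a 2nd from the previous.
Carrying on: G3 → F3 → Eb3.
Statement 8 starts on Eb3 and keeps the same diatonic contour: Eb3 Db3 G2.

Eb3 Db3 G2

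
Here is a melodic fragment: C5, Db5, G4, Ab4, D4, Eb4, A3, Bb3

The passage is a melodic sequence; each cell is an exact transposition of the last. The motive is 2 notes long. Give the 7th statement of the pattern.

With a 2-note motive the entries are C5, G4, D4, A3, each down a 4th from the previous.
Carrying on: E3 → B2 → F#2.
From F#2 the exact shape gives F#2 G2.

F#2 G2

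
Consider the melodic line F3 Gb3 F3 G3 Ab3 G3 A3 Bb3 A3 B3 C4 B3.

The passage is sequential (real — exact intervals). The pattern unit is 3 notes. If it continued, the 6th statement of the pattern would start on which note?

The 3-note cells begin on F3, G3, A3, B3 — each up a 2nd from the last.
Extending the heads up a 2nd: C#4 → D#4.

D#4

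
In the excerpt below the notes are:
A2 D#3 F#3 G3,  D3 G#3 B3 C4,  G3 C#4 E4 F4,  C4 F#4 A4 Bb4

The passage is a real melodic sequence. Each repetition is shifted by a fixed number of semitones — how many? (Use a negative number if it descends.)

Taking 4-note groups, the heads are A2, D3, G3, C4: the pattern moves up a 4th.
A2 to D3 spans +5 semitones.

5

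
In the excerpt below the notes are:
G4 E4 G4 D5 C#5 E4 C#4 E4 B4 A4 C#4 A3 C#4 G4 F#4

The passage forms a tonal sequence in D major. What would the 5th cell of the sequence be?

Unit = 5 notes; the statements start on G4, E4, C#4, moving down a 3rd each time.
Extending down a 3rd: A3 → F#3.
Statement 5 starts on F#3 and keeps the same diatonic contour: F#3 D3 F#3 C#4 B3.

F#3 D3 F#3 C#4 B3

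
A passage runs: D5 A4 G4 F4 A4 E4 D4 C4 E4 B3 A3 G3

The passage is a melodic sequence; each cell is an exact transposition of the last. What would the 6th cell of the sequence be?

C#3 G#2 F#2 E2

With a 4-note motive the entries are D5, A4, E4, each down a 4th from the previous.
Continuing the starts: B3 → F#3 → C#3.
Statement 6 starts on C#3 and keeps the same exact contour: C#3 G#2 F#2 E2.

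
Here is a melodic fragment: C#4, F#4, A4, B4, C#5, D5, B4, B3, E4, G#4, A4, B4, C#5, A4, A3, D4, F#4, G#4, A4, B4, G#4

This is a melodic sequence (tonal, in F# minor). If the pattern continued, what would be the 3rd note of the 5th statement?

The unit is 7 notes. Position-3 pitches of the 3 shown cells: A4, G#4, F#4.
Extending down a 2nd: E4 → D4.

D4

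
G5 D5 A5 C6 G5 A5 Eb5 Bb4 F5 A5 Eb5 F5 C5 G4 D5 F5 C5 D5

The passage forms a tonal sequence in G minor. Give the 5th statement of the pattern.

The 6-note cells begin on G5, Eb5, C5 — each down a 3rd from the last.
Continuing the starts: A4 → F4.
Statement 5 starts on F4 and keeps the same diatonic contour: F4 C4 G4 Bb4 F4 G4.

F4 C4 G4 Bb4 F4 G4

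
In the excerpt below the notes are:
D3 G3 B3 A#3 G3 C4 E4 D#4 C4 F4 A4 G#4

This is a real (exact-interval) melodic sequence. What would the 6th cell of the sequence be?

Eb5 Ab5 C6 B5

With a 4-note motive the entries are D3, G3, C4, each up a 4th from the previous.
Extending up a 4th: F4 → Bb4 → Eb5.
Statement 6 starts on Eb5 and keeps the same exact contour: Eb5 Ab5 C6 B5.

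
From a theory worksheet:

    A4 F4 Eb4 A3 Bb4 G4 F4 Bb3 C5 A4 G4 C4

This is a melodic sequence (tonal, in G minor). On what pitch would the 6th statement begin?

F5

Unit = 4 notes; the statements start on A4, Bb4, C5, moving up a 2nd each time.
Continuing: D5 → Eb5 → F5. Statement 6 starts on F5.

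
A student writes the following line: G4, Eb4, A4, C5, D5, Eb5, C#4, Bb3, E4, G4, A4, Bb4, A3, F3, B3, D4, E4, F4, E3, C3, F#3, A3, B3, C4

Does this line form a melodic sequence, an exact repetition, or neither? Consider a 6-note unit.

neither

Note 1 of cell 2 is C#4; if this were a sequence it would be D4. No unit length gives a consistent transposition pattern.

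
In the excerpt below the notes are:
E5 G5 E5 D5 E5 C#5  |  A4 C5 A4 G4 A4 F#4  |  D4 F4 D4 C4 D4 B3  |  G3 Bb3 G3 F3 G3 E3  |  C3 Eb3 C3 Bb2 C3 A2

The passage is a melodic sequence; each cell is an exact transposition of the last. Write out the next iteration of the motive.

F2 Ab2 F2 Eb2 F2 D2

The 6-note cells begin on E5, A4, D4, G3, C3 — each down a 5th from the last.
Statement 6 starts on F2 and keeps the same exact contour: F2 Ab2 F2 Eb2 F2 D2.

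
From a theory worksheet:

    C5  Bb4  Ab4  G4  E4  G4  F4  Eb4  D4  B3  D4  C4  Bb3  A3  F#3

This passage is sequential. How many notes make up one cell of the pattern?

5

15 notes total. Splitting into 3 groups of 5:
C5 Bb4 Ab4 G4 E4 | G4 F4 Eb4 D4 B3 | D4 C4 Bb3 A3 F#3
Each cell is the previous one down a 4th — so the unit is 5 notes.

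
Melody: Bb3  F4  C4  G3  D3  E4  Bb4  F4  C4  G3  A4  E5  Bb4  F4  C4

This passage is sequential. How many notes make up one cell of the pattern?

15 notes total. Splitting into 3 groups of 5:
Bb3 F4 C4 G3 D3 | E4 Bb4 F4 C4 G3 | A4 E5 Bb4 F4 C4
That's a consistent up a 4th shift per cell, and no other grouping gives one.

5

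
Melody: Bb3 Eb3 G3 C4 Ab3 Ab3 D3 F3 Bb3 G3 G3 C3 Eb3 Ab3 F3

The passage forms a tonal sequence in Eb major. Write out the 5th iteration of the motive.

Eb3 Ab2 C3 F3 D3

Taking 5-note groups, the heads are Bb3, Ab3, G3: the pattern moves down a 2nd.
Carrying on: F3 → Eb3.
So cell 5 is Eb3 Ab2 C3 F3 D3.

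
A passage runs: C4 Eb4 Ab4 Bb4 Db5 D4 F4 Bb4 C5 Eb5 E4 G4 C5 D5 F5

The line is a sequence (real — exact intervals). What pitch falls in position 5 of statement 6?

B5

The unit is 5 notes. Position-5 pitches of the 3 shown cells: Db5, Eb5, F5.
Carrying that up a 2nd forward: G5 → A5 → B5.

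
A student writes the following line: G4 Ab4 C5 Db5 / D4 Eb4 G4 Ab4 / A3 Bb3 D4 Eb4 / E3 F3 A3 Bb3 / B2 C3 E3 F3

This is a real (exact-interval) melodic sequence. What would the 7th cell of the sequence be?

The 4-note cells begin on G4, D4, A3, E3, B2 — each down a 4th from the last.
Continuing the starts: F#2 → C#2.
So cell 7 is C#2 D2 F#2 G2.

C#2 D2 F#2 G2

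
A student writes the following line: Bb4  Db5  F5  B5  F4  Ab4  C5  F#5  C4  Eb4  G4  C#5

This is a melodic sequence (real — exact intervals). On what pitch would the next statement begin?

Unit = 4 notes; the statements start on Bb4, F4, C4, moving down a 4th each time.
The next head, down a 4th from C4, is G3.

G3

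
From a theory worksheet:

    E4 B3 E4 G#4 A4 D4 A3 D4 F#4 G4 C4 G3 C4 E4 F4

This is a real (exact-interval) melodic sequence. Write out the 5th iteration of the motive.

Ab3 Eb3 Ab3 C4 Db4

Taking 5-note groups, the heads are E4, D4, C4: the pattern moves down a 2nd.
Continuing the starts: Bb3 → Ab3.
So cell 5 is Ab3 Eb3 Ab3 C4 Db4.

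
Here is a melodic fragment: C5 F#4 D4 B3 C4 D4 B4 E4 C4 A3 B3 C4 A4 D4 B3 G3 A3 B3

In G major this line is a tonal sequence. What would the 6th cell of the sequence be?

Unit = 6 notes; the statements start on C5, B4, A4, moving down a 2nd each time.
Continuing the starts: G4 → F#4 → E4.
From E4 the diatonic shape gives E4 A3 F#3 D3 E3 F#3.

E4 A3 F#3 D3 E3 F#3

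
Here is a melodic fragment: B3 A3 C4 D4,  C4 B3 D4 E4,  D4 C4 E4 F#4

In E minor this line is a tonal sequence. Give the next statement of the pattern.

The 4-note cells begin on B3, C4, D4 — each up a 2nd from the last.
Statement 4 starts on E4 and keeps the same diatonic contour: E4 D4 F#4 G4.

E4 D4 F#4 G4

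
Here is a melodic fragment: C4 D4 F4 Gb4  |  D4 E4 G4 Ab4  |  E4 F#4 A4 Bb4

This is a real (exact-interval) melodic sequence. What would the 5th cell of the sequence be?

G#4 A#4 C#5 D5

Taking 4-note groups, the heads are C4, D4, E4: the pattern moves up a 2nd.
Continuing the starts: F#4 → G#4.
Statement 5 starts on G#4 and keeps the same exact contour: G#4 A#4 C#5 D5.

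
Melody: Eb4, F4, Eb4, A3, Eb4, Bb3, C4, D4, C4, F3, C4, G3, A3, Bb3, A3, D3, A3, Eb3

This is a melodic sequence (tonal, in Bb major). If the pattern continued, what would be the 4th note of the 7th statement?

Grouping in 6s, the 4th note of each cell is A3, F3, D3.
Extending down a 3rd: Bb2 → G2 → Eb2 → C2.

C2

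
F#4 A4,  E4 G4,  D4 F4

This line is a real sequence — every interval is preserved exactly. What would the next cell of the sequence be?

With a 2-note motive the entries are F#4, E4, D4, each down a 2nd from the previous.
So cell 4 is C4 Eb4.

C4 Eb4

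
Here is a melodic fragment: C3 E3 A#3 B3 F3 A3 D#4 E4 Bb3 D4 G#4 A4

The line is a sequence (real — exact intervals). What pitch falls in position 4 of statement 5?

Grouping in 4s, the 4th note of each cell is B3, E4, A4.
Carrying that up a 4th forward: D5 → G5.

G5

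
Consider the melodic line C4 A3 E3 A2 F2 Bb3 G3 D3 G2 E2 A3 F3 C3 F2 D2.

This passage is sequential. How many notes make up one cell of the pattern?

Try groups of 5 (3 cells in 15 notes):
C4 A3 E3 A2 F2 | Bb3 G3 D3 G2 E2 | A3 F3 C3 F2 D2
Each cell is the previous one down a 2nd — so the unit is 5 notes.

5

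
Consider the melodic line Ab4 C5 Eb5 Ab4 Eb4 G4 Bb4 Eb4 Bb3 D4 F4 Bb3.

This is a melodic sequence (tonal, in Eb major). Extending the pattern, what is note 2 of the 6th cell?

Grouping in 4s, the 2nd note of each cell is C5, G4, D4.
Extending down a 4th: Ab3 → Eb3 → Bb2.

Bb2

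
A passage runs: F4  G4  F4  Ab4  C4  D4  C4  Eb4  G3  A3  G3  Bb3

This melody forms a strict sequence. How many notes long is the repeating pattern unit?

Try groups of 4 (3 cells in 12 notes):
F4 G4 F4 Ab4 | C4 D4 C4 Eb4 | G3 A3 G3 Bb3
Every group is a transposition down a 4th of the one before; no shorter unit works.

4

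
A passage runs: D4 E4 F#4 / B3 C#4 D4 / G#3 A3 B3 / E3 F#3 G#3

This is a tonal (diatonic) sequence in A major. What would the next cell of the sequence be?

C#3 D3 E3

The 3-note cells begin on D4, B3, G#3, E3 — each down a 3rd from the last.
Statement 5 starts on C#3 and keeps the same diatonic contour: C#3 D3 E3.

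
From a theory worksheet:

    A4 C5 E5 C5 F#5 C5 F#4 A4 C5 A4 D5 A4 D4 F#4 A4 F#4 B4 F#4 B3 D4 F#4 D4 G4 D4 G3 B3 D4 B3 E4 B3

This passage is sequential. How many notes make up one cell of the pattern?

6

30 notes total. Splitting into 5 groups of 6:
A4 C5 E5 C5 F#5 C5 | F#4 A4 C5 A4 D5 A4 | D4 F#4 A4 F#4 B4 F#4 | B3 D4 F#4 D4 G4 D4 | G3 B3 D4 B3 E4 B3
Every group is a transposition down a 3rd of the one before; no shorter unit works.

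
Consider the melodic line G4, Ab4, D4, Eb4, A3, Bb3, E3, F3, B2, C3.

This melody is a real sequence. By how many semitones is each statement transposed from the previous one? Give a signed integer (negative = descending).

The 2-note cells begin on G4, D4, A3, E3, B2 — each down a 4th from the last.
G4→D4 is 62 − 67 = -5 semitones.

-5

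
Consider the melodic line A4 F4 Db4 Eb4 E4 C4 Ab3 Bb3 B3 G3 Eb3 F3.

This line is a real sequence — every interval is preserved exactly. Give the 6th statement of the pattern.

Taking 4-note groups, the heads are A4, E4, B3: the pattern moves down a 4th.
Extending down a 4th: F#3 → C#3 → G#2.
Statement 6 starts on G#2 and keeps the same exact contour: G#2 E2 C2 D2.

G#2 E2 C2 D2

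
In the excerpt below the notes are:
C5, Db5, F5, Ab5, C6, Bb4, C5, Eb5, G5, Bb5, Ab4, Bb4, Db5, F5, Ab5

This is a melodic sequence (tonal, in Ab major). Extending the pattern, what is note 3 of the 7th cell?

With 5-note cells, note 3 of each statement runs F5, Eb5, Db5.
Extending down a 2nd: C5 → Bb4 → Ab4 → G4.

G4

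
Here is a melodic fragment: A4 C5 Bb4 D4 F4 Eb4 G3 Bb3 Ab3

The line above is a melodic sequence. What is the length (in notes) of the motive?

3

Try groups of 3 (3 cells in 9 notes):
A4 C5 Bb4 | D4 F4 Eb4 | G3 Bb3 Ab3
That's a consistent down a 5th shift per cell, and no other grouping gives one.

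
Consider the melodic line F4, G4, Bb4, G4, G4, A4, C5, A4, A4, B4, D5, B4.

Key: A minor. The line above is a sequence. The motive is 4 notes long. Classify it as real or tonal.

Each cell has the same semitone pattern (2, 3, -3) — intervals are preserved exactly.
And Bb4 lies outside A minor, so the sequence is real rather than tonal.

real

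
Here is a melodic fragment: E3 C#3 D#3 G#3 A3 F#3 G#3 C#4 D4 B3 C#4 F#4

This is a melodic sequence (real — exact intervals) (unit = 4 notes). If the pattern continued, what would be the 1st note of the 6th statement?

F5

Grouping in 4s, the 1st note of each cell is E3, A3, D4.
Carrying that up a 4th forward: G4 → C5 → F5.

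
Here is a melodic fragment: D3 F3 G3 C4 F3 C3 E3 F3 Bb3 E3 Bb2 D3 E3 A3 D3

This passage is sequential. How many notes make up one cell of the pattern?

5

There are 15 notes; a 5-note unit gives 3 cells:
D3 F3 G3 C4 F3 | C3 E3 F3 Bb3 E3 | Bb2 D3 E3 A3 D3
That's a consistent down a 2nd shift per cell, and no other grouping gives one.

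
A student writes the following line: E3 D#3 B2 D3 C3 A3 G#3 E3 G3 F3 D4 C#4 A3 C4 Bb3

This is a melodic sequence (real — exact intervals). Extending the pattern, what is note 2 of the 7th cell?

A5

Grouping in 5s, the 2nd note of each cell is D#3, G#3, C#4.
Extending up a 4th: F#4 → B4 → E5 → A5.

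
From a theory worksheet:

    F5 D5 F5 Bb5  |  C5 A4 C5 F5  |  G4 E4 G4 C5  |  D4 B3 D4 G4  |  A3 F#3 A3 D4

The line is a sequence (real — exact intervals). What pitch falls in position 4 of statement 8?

B2

Grouping in 4s, the 4th note of each cell is Bb5, F5, C5, G4, D4.
Extending down a 4th: A3 → E3 → B2.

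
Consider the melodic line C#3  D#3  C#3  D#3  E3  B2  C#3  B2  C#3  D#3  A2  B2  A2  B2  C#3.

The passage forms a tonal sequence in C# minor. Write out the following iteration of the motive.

The 5-note cells begin on C#3, B2, A2 — each down a 2nd from the last.
Statement 4 starts on G#2 and keeps the same diatonic contour: G#2 A2 G#2 A2 B2.

G#2 A2 G#2 A2 B2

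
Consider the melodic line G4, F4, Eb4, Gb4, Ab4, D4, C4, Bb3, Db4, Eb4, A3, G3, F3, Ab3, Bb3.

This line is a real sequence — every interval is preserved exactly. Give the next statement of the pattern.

The 5-note cells begin on G4, D4, A3 — each down a 4th from the last.
From E3 the exact shape gives E3 D3 C3 Eb3 F3.

E3 D3 C3 Eb3 F3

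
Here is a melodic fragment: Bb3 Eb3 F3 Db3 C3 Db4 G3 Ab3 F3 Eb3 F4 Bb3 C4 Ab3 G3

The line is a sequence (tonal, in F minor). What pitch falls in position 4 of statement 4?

C4

With 5-note cells, note 4 of each statement runs Db3, F3, Ab3.
From Ab3, up a 3rd gives C4.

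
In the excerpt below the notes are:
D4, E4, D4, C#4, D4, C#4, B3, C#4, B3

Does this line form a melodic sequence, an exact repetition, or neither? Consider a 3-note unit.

sequence

Each 3-note cell is the previous one transposed down a 2nd.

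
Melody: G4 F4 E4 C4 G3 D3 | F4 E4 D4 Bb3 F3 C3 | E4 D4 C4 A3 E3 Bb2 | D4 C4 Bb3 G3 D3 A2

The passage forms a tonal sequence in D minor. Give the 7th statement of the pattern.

A3 G3 F3 D3 A2 E2

Unit = 6 notes; the statements start on G4, F4, E4, D4, moving down a 2nd each time.
Carrying on: C4 → Bb3 → A3.
So cell 7 is A3 G3 F3 D3 A2 E2.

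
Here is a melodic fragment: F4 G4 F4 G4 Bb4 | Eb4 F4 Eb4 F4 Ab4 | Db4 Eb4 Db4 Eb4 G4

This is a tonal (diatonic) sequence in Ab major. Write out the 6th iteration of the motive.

Ab3 Bb3 Ab3 Bb3 Db4

Taking 5-note groups, the heads are F4, Eb4, Db4: the pattern moves down a 2nd.
Extending down a 2nd: C4 → Bb3 → Ab3.
From Ab3 the diatonic shape gives Ab3 Bb3 Ab3 Bb3 Db4.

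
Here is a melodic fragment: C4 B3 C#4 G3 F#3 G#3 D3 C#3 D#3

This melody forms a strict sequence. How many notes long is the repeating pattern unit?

Try groups of 3 (3 cells in 9 notes):
C4 B3 C#4 | G3 F#3 G#3 | D3 C#3 D#3
Every group is a transposition down a 4th of the one before; no shorter unit works.

3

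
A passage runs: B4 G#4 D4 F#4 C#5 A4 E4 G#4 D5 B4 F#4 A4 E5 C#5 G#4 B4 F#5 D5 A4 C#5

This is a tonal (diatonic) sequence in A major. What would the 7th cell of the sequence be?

A5 F#5 C#5 E5

Unit = 4 notes; the statements start on B4, C#5, D5, E5, F#5, moving up a 2nd each time.
Continuing the starts: G#5 → A5.
Statement 7 starts on A5 and keeps the same diatonic contour: A5 F#5 C#5 E5.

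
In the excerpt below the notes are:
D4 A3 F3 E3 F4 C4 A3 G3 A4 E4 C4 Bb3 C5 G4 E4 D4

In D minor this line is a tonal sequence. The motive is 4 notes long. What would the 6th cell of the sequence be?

G5 D5 Bb4 A4

Unit = 4 notes; the statements start on D4, F4, A4, C5, moving up a 3rd each time.
Extending up a 3rd: E5 → G5.
Statement 6 starts on G5 and keeps the same diatonic contour: G5 D5 Bb4 A4.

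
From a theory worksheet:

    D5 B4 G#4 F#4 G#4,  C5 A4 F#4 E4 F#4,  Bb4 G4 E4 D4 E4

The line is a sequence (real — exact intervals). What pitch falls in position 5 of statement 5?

C4

With 5-note cells, note 5 of each statement runs G#4, F#4, E4.
Extending down a 2nd: D4 → C4.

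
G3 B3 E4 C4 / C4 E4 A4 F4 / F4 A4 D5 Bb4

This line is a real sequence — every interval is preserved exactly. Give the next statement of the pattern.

Taking 4-note groups, the heads are G3, C4, F4: the pattern moves up a 4th.
Statement 4 starts on Bb4 and keeps the same exact contour: Bb4 D5 G5 Eb5.

Bb4 D5 G5 Eb5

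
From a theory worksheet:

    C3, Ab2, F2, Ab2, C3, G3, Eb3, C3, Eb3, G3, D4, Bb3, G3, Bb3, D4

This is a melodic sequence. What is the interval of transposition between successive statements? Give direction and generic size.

up a 5th

Unit = 5 notes; the statements start on C3, G3, D4, moving up a 5th each time.
C3 to G3 is up a 5th.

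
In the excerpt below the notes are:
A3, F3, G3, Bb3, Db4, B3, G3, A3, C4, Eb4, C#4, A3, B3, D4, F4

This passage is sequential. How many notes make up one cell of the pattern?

5

Try groups of 5 (3 cells in 15 notes):
A3 F3 G3 Bb3 Db4 | B3 G3 A3 C4 Eb4 | C#4 A3 B3 D4 F4
Every group is a transposition up a 2nd of the one before; no shorter unit works.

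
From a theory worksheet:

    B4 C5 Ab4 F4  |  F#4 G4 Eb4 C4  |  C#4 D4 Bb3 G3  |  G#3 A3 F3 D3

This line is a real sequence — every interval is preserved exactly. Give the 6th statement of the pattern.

The 4-note cells begin on B4, F#4, C#4, G#3 — each down a 4th from the last.
Extending down a 4th: D#3 → A#2.
From A#2 the exact shape gives A#2 B2 G2 E2.

A#2 B2 G2 E2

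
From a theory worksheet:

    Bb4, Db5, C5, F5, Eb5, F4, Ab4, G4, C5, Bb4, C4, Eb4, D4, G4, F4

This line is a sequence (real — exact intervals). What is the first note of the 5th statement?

The 5-note cells begin on Bb4, F4, C4 — each down a 4th from the last.
Continuing: G3 → D3. Statement 5 starts on D3.

D3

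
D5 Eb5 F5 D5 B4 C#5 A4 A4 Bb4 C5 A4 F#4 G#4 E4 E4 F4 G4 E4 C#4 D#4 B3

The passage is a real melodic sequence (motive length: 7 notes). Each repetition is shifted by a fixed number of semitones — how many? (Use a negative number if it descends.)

-5

With a 7-note motive the entries are D5, A4, E4, each down a 4th from the previous.
D5→A4 is 69 − 74 = -5 semitones.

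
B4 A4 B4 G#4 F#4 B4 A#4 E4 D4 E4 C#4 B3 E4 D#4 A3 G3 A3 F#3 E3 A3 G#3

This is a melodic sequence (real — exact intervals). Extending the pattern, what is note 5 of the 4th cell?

With 7-note cells, note 5 of each statement runs F#4, B3, E3.
One more down a 5th gives A2.

A2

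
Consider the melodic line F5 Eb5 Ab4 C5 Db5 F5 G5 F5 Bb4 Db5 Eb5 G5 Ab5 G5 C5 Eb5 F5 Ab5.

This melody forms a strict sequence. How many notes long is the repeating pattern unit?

18 notes total. Splitting into 3 groups of 6:
F5 Eb5 Ab4 C5 Db5 F5 | G5 F5 Bb4 Db5 Eb5 G5 | Ab5 G5 C5 Eb5 F5 Ab5
Every group is a transposition up a 2nd of the one before; no shorter unit works.

6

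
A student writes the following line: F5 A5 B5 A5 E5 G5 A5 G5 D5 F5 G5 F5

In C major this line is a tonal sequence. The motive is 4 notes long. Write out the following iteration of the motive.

With a 4-note motive the entries are F5, E5, D5, each down a 2nd from the previous.
From C5 the diatonic shape gives C5 E5 F5 E5.

C5 E5 F5 E5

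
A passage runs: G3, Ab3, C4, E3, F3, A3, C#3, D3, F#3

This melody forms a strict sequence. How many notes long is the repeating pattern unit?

Try groups of 3 (3 cells in 9 notes):
G3 Ab3 C4 | E3 F3 A3 | C#3 D3 F#3
Each cell is the previous one down a 3rd — so the unit is 3 notes.

3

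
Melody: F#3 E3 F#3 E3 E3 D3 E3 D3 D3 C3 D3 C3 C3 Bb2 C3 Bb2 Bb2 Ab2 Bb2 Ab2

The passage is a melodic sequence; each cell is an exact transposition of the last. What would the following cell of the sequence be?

With a 4-note motive the entries are F#3, E3, D3, C3, Bb2, each down a 2nd from the previous.
Statement 6 starts on Ab2 and keeps the same exact contour: Ab2 Gb2 Ab2 Gb2.

Ab2 Gb2 Ab2 Gb2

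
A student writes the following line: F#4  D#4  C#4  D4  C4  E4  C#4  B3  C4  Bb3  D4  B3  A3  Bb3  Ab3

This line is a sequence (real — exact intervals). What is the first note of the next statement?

C4

With a 5-note motive the entries are F#4, E4, D4, each down a 2nd from the previous.
The next head, down a 2nd from D4, is C4.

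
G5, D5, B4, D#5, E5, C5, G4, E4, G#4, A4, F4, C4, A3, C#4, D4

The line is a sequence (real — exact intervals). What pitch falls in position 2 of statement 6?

Grouping in 5s, the 2nd note of each cell is D5, G4, C4.
Each moves down a 5th. Continuing: F3 → Bb2 → Eb2.

Eb2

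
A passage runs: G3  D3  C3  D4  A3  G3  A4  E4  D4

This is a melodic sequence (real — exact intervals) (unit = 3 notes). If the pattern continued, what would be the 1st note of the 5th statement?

B5

With 3-note cells, note 1 of each statement runs G3, D4, A4.
Each moves up a 5th. Continuing: E5 → B5.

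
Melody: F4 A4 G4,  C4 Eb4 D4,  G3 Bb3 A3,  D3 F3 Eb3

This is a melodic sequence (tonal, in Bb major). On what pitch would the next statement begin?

With a 3-note motive the entries are F4, C4, G3, D3, each down a 4th from the previous.
One more step down a 4th gives A2.

A2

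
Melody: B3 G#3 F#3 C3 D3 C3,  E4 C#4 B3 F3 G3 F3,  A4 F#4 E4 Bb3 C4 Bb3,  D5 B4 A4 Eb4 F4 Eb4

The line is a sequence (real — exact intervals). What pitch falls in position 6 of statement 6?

Db5

With 6-note cells, note 6 of each statement runs C3, F3, Bb3, Eb4.
Extending up a 4th: Ab4 → Db5.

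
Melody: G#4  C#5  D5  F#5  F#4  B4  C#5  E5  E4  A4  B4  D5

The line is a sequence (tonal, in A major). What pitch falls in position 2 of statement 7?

D4

With 4-note cells, note 2 of each statement runs C#5, B4, A4.
Each moves down a 2nd. Continuing: G#4 → F#4 → E4 → D4.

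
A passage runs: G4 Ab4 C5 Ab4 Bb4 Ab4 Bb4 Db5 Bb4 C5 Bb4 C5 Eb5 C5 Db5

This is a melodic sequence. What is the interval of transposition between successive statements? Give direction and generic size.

up a 2nd

Unit = 5 notes; the statements start on G4, Ab4, Bb4, moving up a 2nd each time.
G4 to Ab4 is up a 2nd.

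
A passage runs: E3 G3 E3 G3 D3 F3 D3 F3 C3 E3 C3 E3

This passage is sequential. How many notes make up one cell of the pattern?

4

Try groups of 4 (3 cells in 12 notes):
E3 G3 E3 G3 | D3 F3 D3 F3 | C3 E3 C3 E3
That's a consistent down a 2nd shift per cell, and no other grouping gives one.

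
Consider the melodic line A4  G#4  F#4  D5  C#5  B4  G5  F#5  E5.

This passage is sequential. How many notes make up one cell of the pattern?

3

There are 9 notes; a 3-note unit gives 3 cells:
A4 G#4 F#4 | D5 C#5 B4 | G5 F#5 E5
Every group is a transposition up a 4th of the one before; no shorter unit works.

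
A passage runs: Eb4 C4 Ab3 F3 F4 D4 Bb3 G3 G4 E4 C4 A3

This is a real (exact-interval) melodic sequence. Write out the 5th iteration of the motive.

Taking 4-note groups, the heads are Eb4, F4, G4: the pattern moves up a 2nd.
Carrying on: A4 → B4.
So cell 5 is B4 G#4 E4 C#4.

B4 G#4 E4 C#4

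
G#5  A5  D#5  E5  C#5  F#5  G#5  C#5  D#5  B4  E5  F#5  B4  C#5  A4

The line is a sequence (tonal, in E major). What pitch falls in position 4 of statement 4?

The unit is 5 notes. Position-4 pitches of the 3 shown cells: E5, D#5, C#5.
From C#5, down a 2nd gives B4.

B4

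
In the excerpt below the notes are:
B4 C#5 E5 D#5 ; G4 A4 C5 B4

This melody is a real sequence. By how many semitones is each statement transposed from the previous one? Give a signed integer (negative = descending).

The 4-note cells begin on B4, G4 — each down a 3rd from the last.
B4→G4 is 67 − 71 = -4 semitones.

-4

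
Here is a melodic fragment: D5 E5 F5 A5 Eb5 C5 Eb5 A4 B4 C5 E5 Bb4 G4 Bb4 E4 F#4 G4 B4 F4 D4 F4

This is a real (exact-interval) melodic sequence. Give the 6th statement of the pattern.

C#3 D#3 E3 G#3 D3 B2 D3

Unit = 7 notes; the statements start on D5, A4, E4, moving down a 4th each time.
Continuing the starts: B3 → F#3 → C#3.
So cell 6 is C#3 D#3 E3 G#3 D3 B2 D3.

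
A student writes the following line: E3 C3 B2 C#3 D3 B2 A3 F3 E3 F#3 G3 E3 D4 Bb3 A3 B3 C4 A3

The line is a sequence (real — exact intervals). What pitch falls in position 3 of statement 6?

C5

Grouping in 6s, the 3rd note of each cell is B2, E3, A3.
Each moves up a 4th. Continuing: D4 → G4 → C5.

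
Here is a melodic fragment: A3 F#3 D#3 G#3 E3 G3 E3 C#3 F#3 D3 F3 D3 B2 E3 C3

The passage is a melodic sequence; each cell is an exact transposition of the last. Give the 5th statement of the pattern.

With a 5-note motive the entries are A3, G3, F3, each down a 2nd from the previous.
Carrying on: Eb3 → Db3.
Statement 5 starts on Db3 and keeps the same exact contour: Db3 Bb2 G2 C3 Ab2.

Db3 Bb2 G2 C3 Ab2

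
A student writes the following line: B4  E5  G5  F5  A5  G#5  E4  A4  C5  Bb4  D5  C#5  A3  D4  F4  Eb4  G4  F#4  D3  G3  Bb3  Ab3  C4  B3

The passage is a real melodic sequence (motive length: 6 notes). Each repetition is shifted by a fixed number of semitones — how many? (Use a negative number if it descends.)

Unit = 6 notes; the statements start on B4, E4, A3, D3, moving down a 5th each time.
Counting half-steps from B4 to E4: -7.

-7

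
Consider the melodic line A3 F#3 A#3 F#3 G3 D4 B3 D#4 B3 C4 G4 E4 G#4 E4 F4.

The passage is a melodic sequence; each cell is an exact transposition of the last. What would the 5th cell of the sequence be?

F5 D5 F#5 D5 Eb5

Taking 5-note groups, the heads are A3, D4, G4: the pattern moves up a 4th.
Carrying on: C5 → F5.
From F5 the exact shape gives F5 D5 F#5 D5 Eb5.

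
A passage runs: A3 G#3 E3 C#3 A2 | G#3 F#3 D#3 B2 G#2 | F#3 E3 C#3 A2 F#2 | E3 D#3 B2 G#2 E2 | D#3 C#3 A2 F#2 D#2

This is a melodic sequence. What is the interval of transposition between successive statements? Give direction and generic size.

down a 2nd

With a 5-note motive the entries are A3, G#3, F#3, E3, D#3, each down a 2nd from the previous.
A3 to G#3 is down a 2nd.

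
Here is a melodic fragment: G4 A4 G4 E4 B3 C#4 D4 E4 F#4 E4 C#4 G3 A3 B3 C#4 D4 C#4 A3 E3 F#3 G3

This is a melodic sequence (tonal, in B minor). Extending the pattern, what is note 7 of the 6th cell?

Grouping in 7s, the 7th note of each cell is D4, B3, G3.
Extending down a 3rd: E3 → C#3 → A2.

A2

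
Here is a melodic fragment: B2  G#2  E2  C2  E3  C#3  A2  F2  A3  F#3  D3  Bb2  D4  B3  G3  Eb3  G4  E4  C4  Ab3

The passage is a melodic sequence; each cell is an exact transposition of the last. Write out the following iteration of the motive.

Unit = 4 notes; the statements start on B2, E3, A3, D4, G4, moving up a 4th each time.
Statement 6 starts on C5 and keeps the same exact contour: C5 A4 F4 Db4.

C5 A4 F4 Db4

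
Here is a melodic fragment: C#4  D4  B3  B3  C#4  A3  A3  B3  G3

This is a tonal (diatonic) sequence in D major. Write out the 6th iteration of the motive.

E3 F#3 D3

With a 3-note motive the entries are C#4, B3, A3, each down a 2nd from the previous.
Carrying on: G3 → F#3 → E3.
So cell 6 is E3 F#3 D3.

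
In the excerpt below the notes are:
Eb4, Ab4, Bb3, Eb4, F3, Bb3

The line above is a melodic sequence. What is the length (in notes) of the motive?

There are 6 notes; a 2-note unit gives 3 cells:
Eb4 Ab4 | Bb3 Eb4 | F3 Bb3
Every group is a transposition down a 4th of the one before; no shorter unit works.

2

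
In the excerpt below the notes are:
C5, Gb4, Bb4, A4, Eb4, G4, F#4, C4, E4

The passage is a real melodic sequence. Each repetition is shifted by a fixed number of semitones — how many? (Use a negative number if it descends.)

-3

Taking 3-note groups, the heads are C5, A4, F#4: the pattern moves down a 3rd.
C5 to A4 spans -3 semitones.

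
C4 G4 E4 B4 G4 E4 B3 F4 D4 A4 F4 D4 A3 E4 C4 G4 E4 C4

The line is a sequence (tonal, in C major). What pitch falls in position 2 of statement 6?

With 6-note cells, note 2 of each statement runs G4, F4, E4.
Carrying that down a 2nd forward: D4 → C4 → B3.

B3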